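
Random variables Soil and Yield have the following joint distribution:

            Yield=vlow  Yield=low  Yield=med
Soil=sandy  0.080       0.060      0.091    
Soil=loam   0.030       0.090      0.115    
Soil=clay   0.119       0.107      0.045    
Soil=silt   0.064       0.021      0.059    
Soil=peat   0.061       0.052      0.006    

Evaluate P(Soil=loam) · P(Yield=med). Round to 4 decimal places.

0.0743

P(Soil=loam) = 0.030 + 0.090 + 0.115 = 0.235.
P(Yield=med) = 0.091 + 0.115 + 0.045 + 0.059 + 0.006 = 0.316.
Product: 0.235 × 0.316 = 0.0743.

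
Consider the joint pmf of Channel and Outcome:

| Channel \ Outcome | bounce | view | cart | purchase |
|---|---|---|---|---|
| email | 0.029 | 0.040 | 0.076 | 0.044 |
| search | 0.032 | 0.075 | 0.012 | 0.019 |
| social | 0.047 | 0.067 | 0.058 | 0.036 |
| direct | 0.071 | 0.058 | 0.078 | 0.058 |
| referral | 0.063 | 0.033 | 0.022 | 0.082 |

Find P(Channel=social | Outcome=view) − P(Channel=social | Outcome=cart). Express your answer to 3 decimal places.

P(Outcome=view) = 0.040 + 0.075 + 0.067 + 0.058 + 0.033 = 0.273; P(Channel=social | Outcome=view) = 0.067/0.273 = 0.2454.
P(Outcome=cart) = 0.076 + 0.012 + 0.058 + 0.078 + 0.022 = 0.246; P(Channel=social | Outcome=cart) = 0.058/0.246 = 0.2358.
Difference = 0.010.

0.010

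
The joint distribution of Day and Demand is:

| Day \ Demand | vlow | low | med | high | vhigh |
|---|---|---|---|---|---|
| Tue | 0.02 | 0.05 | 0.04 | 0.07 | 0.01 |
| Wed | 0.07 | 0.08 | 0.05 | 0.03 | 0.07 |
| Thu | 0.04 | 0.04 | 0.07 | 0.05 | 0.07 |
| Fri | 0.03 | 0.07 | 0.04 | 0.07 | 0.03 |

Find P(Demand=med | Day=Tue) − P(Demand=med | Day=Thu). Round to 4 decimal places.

P(Day=Tue) = 0.02 + 0.05 + 0.04 + 0.07 + 0.01 = 0.19; P(Demand=med | Day=Tue) = 0.04/0.19 = 0.21053.
P(Day=Thu) = 0.04 + 0.04 + 0.07 + 0.05 + 0.07 = 0.27; P(Demand=med | Day=Thu) = 0.07/0.27 = 0.25926.
Difference = -0.0487.

-0.0487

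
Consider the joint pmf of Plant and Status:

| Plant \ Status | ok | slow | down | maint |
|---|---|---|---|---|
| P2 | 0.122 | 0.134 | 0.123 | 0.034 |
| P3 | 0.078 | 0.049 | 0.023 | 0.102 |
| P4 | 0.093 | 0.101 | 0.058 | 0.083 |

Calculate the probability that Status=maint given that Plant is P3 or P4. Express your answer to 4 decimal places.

0.3152

P(Plant=P3) = 0.078 + 0.049 + 0.023 + 0.102 = 0.252.
P(Plant=P4) = 0.093 + 0.101 + 0.058 + 0.083 = 0.335.
P(Plant ∈ {P3, P4}) = 0.252 + 0.335 = 0.587; P(Status=maint, Plant ∈ {P3, P4}) = 0.102 + 0.083 = 0.185.
P(Status=maint | Plant ∈ {P3, P4}) = 0.185/0.587 = 0.3152.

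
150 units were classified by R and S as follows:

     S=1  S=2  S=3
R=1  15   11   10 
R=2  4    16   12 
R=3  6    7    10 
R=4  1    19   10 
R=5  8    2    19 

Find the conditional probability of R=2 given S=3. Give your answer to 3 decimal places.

Total with S=3: 10 + 12 + 10 + 10 + 19 = 61.
P(R=2 | S=3) = 12/61 = 0.197.

0.197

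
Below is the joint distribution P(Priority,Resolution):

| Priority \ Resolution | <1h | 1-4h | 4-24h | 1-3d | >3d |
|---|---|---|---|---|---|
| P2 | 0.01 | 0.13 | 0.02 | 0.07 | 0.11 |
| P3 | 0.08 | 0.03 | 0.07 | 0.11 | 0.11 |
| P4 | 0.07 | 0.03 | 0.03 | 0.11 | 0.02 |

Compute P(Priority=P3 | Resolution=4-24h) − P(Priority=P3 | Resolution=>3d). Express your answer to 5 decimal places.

0.12500

P(Resolution=4-24h) = 0.02 + 0.07 + 0.03 = 0.12; P(Priority=P3 | Resolution=4-24h) = 0.07/0.12 = 0.583333.
P(Resolution=>3d) = 0.11 + 0.11 + 0.02 = 0.24; P(Priority=P3 | Resolution=>3d) = 0.11/0.24 = 0.458333.
Difference = 0.12500.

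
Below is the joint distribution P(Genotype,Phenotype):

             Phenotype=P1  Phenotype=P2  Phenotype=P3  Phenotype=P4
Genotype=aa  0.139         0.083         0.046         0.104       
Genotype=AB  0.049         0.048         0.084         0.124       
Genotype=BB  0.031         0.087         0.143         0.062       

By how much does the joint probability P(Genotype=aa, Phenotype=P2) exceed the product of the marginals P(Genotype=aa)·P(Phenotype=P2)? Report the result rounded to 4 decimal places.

P(Genotype=aa) = 0.139 + 0.083 + 0.046 + 0.104 = 0.372.
P(Phenotype=P2) = 0.083 + 0.048 + 0.087 = 0.218.
P(Genotype=aa, Phenotype=P2) − P(Genotype=aa)P(Phenotype=P2) = 0.083 − 0.372×0.218 = 0.0019.

0.0019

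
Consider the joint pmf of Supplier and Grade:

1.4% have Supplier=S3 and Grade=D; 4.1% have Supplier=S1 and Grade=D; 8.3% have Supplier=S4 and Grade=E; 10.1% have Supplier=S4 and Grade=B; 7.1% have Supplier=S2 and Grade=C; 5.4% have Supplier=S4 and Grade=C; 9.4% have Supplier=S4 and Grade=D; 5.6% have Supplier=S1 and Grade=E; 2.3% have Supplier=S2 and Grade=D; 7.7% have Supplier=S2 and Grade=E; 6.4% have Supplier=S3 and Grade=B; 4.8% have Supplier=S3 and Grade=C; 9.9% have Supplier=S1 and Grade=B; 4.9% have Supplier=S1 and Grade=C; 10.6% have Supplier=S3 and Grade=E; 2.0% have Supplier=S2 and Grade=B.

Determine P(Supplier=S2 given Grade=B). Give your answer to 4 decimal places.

P(Grade=B) = 0.099 + 0.020 + 0.064 + 0.101 = 0.284.
P(Supplier=S2 | Grade=B) = 0.020/0.284 = 0.0704.

0.0704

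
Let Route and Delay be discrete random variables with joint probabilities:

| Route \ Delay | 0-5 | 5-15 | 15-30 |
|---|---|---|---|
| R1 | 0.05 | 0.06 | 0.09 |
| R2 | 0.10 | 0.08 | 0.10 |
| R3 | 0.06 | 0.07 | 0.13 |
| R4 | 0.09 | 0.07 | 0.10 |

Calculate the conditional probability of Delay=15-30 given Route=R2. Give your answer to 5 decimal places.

0.35714

P(Route=R2) = 0.10 + 0.08 + 0.10 = 0.28.
P(Delay=15-30 | Route=R2) = 0.10/0.28 = 0.35714.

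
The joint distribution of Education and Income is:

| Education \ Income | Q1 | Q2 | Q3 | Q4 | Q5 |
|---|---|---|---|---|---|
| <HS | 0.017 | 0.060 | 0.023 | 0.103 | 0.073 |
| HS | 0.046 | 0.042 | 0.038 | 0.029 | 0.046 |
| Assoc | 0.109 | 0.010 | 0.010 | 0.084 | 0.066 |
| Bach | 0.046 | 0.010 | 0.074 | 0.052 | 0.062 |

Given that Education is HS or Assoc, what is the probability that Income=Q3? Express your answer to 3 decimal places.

P(Education=HS) = 0.046 + 0.042 + 0.038 + 0.029 + 0.046 = 0.201.
P(Education=Assoc) = 0.109 + 0.010 + 0.010 + 0.084 + 0.066 = 0.279.
P(Education ∈ {HS, Assoc}) = 0.201 + 0.279 = 0.480; P(Income=Q3, Education ∈ {HS, Assoc}) = 0.038 + 0.010 = 0.048.
P(Income=Q3 | Education ∈ {HS, Assoc}) = 0.048/0.480 = 0.100.

0.100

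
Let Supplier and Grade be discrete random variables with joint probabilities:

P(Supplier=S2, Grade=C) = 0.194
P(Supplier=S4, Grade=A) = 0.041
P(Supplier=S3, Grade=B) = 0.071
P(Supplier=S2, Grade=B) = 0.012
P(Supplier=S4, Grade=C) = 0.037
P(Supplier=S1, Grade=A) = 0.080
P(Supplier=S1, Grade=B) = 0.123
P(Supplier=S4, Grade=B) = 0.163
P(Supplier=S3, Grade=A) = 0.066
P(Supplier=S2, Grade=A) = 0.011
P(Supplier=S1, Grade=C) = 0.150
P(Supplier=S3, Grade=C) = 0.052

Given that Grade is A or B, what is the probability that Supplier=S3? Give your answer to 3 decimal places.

P(Grade=A) = 0.080 + 0.011 + 0.066 + 0.041 = 0.198.
P(Grade=B) = 0.123 + 0.012 + 0.071 + 0.163 = 0.369.
P(Grade ∈ {A, B}) = 0.198 + 0.369 = 0.567; P(Supplier=S3, Grade ∈ {A, B}) = 0.066 + 0.071 = 0.137.
P(Supplier=S3 | Grade ∈ {A, B}) = 0.137/0.567 = 0.242.

0.242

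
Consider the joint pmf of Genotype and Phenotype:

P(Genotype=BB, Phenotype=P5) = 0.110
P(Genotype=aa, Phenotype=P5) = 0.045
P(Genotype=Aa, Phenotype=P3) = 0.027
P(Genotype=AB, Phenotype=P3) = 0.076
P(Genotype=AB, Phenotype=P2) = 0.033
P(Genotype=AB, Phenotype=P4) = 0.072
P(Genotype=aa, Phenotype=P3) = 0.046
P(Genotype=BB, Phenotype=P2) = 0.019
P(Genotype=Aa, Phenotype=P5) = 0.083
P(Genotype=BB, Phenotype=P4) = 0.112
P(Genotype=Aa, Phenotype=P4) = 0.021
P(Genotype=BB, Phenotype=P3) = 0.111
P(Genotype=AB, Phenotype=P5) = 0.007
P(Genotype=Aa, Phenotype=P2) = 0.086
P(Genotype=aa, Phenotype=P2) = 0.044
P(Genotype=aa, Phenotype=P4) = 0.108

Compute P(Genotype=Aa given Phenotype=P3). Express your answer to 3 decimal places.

0.104

P(Phenotype=P3) = 0.027 + 0.046 + 0.076 + 0.111 = 0.260.
P(Genotype=Aa | Phenotype=P3) = 0.027/0.260 = 0.104.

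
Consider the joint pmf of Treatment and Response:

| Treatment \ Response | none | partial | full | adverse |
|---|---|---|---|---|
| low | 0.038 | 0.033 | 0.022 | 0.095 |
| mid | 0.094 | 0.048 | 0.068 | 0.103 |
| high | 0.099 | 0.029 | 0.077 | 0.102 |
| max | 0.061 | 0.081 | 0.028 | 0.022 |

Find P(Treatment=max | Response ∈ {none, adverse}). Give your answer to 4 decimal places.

0.1352

P(Response=none) = 0.038 + 0.094 + 0.099 + 0.061 = 0.292.
P(Response=adverse) = 0.095 + 0.103 + 0.102 + 0.022 = 0.322.
P(Response ∈ {none, adverse}) = 0.292 + 0.322 = 0.614; P(Treatment=max, Response ∈ {none, adverse}) = 0.061 + 0.022 = 0.083.
P(Treatment=max | Response ∈ {none, adverse}) = 0.083/0.614 = 0.1352.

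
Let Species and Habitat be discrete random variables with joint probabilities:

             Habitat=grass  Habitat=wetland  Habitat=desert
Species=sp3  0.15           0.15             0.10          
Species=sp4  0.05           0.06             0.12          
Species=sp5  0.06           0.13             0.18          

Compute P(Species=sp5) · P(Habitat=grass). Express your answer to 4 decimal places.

P(Species=sp5) = 0.06 + 0.13 + 0.18 = 0.37.
P(Habitat=grass) = 0.15 + 0.05 + 0.06 = 0.26.
Product: 0.37 × 0.26 = 0.0962.

0.0962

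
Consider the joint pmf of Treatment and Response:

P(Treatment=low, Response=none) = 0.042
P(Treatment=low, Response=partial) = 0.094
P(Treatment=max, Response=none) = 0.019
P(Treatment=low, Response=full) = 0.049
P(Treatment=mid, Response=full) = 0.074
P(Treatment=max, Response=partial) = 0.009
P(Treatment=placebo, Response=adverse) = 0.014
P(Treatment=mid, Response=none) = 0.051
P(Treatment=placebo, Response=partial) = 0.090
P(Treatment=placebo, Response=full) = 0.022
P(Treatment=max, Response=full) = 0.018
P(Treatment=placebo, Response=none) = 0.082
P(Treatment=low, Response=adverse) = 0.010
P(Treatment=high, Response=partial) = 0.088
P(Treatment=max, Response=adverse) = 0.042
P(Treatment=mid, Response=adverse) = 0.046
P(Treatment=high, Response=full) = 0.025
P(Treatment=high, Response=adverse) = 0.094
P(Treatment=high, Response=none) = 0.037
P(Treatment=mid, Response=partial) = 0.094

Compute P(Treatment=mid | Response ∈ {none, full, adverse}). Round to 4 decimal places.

P(Response=none) = 0.082 + 0.042 + 0.051 + 0.037 + 0.019 = 0.231.
P(Response=full) = 0.022 + 0.049 + 0.074 + 0.025 + 0.018 = 0.188.
P(Response=adverse) = 0.014 + 0.010 + 0.046 + 0.094 + 0.042 = 0.206.
P(Response ∈ {none, full, adverse}) = 0.231 + 0.188 + 0.206 = 0.625; P(Treatment=mid, Response ∈ {none, full, adverse}) = 0.051 + 0.074 + 0.046 = 0.171.
P(Treatment=mid | Response ∈ {none, full, adverse}) = 0.171/0.625 = 0.2736.

0.2736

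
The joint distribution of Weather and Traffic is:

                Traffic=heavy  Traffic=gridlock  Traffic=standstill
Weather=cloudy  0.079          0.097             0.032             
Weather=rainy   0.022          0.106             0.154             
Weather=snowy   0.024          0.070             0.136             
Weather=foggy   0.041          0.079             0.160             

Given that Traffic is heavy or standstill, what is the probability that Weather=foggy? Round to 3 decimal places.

P(Traffic=heavy) = 0.079 + 0.022 + 0.024 + 0.041 = 0.166.
P(Traffic=standstill) = 0.032 + 0.154 + 0.136 + 0.160 = 0.482.
P(Traffic ∈ {heavy, standstill}) = 0.166 + 0.482 = 0.648; P(Weather=foggy, Traffic ∈ {heavy, standstill}) = 0.041 + 0.160 = 0.201.
P(Weather=foggy | Traffic ∈ {heavy, standstill}) = 0.201/0.648 = 0.310.

0.310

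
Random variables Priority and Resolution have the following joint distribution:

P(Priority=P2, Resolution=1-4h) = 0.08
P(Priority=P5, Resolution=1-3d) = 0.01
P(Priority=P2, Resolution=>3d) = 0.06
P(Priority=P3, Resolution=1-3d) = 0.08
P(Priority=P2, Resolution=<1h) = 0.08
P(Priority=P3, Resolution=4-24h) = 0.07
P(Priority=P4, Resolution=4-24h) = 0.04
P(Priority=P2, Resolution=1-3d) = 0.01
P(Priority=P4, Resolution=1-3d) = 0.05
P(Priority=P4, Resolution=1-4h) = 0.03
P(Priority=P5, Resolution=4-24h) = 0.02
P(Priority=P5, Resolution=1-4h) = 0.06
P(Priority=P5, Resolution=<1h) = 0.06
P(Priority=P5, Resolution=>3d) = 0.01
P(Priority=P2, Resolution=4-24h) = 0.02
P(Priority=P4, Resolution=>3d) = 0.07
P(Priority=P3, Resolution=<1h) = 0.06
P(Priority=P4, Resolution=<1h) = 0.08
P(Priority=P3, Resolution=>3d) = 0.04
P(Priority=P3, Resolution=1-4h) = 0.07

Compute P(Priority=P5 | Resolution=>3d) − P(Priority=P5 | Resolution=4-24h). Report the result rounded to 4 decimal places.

-0.0778

P(Resolution=>3d) = 0.06 + 0.04 + 0.07 + 0.01 = 0.18; P(Priority=P5 | Resolution=>3d) = 0.01/0.18 = 0.05556.
P(Resolution=4-24h) = 0.02 + 0.07 + 0.04 + 0.02 = 0.15; P(Priority=P5 | Resolution=4-24h) = 0.02/0.15 = 0.13333.
Difference = -0.0778.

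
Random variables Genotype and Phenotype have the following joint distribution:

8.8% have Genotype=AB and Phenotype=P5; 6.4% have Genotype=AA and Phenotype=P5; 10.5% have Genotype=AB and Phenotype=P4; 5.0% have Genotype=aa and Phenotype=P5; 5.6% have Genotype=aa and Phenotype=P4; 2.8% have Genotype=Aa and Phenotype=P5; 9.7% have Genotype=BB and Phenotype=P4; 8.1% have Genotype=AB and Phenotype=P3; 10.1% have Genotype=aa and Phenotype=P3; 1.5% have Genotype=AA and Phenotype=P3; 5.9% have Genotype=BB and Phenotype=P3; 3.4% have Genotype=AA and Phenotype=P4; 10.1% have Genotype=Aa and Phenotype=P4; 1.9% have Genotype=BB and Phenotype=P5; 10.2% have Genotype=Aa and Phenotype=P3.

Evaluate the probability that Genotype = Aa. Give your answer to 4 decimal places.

0.2310

P(Genotype=Aa) = 0.102 + 0.101 + 0.028 = 0.231.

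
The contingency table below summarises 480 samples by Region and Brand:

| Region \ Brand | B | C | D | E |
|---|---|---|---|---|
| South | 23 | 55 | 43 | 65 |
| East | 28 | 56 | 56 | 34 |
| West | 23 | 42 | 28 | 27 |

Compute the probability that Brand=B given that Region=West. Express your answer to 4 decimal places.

Total with Region=West: 23 + 42 + 28 + 27 = 120.
P(Brand=B | Region=West) = 23/120 = 0.1917.

0.1917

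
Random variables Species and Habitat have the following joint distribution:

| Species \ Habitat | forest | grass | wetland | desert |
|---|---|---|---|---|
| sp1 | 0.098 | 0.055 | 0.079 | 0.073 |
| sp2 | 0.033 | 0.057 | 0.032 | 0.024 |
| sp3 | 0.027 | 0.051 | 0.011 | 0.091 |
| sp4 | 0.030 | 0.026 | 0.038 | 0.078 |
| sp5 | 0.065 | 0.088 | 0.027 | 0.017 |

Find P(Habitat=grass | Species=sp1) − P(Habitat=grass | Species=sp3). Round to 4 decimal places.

-0.1030

P(Species=sp1) = 0.098 + 0.055 + 0.079 + 0.073 = 0.305; P(Habitat=grass | Species=sp1) = 0.055/0.305 = 0.18033.
P(Species=sp3) = 0.027 + 0.051 + 0.011 + 0.091 = 0.180; P(Habitat=grass | Species=sp3) = 0.051/0.180 = 0.28333.
Difference = -0.1030.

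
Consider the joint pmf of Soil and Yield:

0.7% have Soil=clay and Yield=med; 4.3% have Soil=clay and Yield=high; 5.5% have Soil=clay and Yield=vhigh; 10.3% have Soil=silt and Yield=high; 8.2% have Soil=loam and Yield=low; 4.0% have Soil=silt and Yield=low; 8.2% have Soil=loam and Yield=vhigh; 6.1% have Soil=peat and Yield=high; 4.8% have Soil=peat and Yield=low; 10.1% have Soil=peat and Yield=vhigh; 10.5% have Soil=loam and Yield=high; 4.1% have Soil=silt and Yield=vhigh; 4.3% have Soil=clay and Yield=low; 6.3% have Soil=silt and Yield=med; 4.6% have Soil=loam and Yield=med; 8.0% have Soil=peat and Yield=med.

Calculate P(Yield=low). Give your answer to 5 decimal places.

P(Yield=low) = 0.082 + 0.043 + 0.040 + 0.048 = 0.213.

0.21300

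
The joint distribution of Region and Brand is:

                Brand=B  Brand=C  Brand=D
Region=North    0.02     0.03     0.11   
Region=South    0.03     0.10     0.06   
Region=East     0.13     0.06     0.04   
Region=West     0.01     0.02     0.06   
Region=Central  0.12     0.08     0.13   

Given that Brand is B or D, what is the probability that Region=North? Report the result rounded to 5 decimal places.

P(Brand=B) = 0.02 + 0.03 + 0.13 + 0.01 + 0.12 = 0.31.
P(Brand=D) = 0.11 + 0.06 + 0.04 + 0.06 + 0.13 = 0.40.
P(Brand ∈ {B, D}) = 0.31 + 0.40 = 0.71; P(Region=North, Brand ∈ {B, D}) = 0.02 + 0.11 = 0.13.
P(Region=North | Brand ∈ {B, D}) = 0.13/0.71 = 0.18310.

0.18310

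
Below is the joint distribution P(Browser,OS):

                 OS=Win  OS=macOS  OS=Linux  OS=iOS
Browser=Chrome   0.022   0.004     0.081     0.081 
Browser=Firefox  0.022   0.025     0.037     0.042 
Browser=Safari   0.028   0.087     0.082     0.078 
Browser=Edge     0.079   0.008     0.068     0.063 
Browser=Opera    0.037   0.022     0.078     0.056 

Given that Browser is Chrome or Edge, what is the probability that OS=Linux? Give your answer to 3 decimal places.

P(Browser=Chrome) = 0.022 + 0.004 + 0.081 + 0.081 = 0.188.
P(Browser=Edge) = 0.079 + 0.008 + 0.068 + 0.063 = 0.218.
P(Browser ∈ {Chrome, Edge}) = 0.188 + 0.218 = 0.406; P(OS=Linux, Browser ∈ {Chrome, Edge}) = 0.081 + 0.068 = 0.149.
P(OS=Linux | Browser ∈ {Chrome, Edge}) = 0.149/0.406 = 0.367.

0.367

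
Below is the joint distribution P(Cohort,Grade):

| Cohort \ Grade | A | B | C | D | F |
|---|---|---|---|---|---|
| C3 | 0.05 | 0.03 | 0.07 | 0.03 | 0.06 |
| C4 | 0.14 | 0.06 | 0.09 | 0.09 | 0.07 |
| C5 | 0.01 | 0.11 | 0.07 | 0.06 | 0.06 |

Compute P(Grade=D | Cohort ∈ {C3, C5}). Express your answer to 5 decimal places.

0.16364

P(Cohort=C3) = 0.05 + 0.03 + 0.07 + 0.03 + 0.06 = 0.24.
P(Cohort=C5) = 0.01 + 0.11 + 0.07 + 0.06 + 0.06 = 0.31.
P(Cohort ∈ {C3, C5}) = 0.24 + 0.31 = 0.55; P(Grade=D, Cohort ∈ {C3, C5}) = 0.03 + 0.06 = 0.09.
P(Grade=D | Cohort ∈ {C3, C5}) = 0.09/0.55 = 0.16364.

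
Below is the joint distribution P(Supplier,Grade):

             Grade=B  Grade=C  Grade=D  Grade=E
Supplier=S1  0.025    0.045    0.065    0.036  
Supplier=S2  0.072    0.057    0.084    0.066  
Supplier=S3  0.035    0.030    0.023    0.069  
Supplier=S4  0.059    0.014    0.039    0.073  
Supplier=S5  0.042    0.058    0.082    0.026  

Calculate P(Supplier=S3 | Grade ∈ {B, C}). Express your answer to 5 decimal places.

0.14874

P(Grade=B) = 0.025 + 0.072 + 0.035 + 0.059 + 0.042 = 0.233.
P(Grade=C) = 0.045 + 0.057 + 0.030 + 0.014 + 0.058 = 0.204.
P(Grade ∈ {B, C}) = 0.233 + 0.204 = 0.437; P(Supplier=S3, Grade ∈ {B, C}) = 0.035 + 0.030 = 0.065.
P(Supplier=S3 | Grade ∈ {B, C}) = 0.065/0.437 = 0.14874.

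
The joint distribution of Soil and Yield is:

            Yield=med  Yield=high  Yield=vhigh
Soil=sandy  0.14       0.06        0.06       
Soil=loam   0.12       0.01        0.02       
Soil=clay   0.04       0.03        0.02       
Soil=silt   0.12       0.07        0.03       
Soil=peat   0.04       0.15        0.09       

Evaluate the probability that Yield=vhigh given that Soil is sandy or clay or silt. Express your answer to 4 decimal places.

P(Soil=sandy) = 0.14 + 0.06 + 0.06 = 0.26.
P(Soil=clay) = 0.04 + 0.03 + 0.02 = 0.09.
P(Soil=silt) = 0.12 + 0.07 + 0.03 = 0.22.
P(Soil ∈ {sandy, clay, silt}) = 0.26 + 0.09 + 0.22 = 0.57; P(Yield=vhigh, Soil ∈ {sandy, clay, silt}) = 0.06 + 0.02 + 0.03 = 0.11.
P(Yield=vhigh | Soil ∈ {sandy, clay, silt}) = 0.11/0.57 = 0.1930.

0.1930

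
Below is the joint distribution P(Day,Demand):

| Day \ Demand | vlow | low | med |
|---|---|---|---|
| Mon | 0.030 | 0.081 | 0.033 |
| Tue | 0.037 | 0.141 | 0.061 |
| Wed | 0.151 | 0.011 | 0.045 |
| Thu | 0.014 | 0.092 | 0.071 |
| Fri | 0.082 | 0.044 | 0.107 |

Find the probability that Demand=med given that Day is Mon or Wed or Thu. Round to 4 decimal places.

0.2822

P(Day=Mon) = 0.030 + 0.081 + 0.033 = 0.144.
P(Day=Wed) = 0.151 + 0.011 + 0.045 = 0.207.
P(Day=Thu) = 0.014 + 0.092 + 0.071 = 0.177.
P(Day ∈ {Mon, Wed, Thu}) = 0.144 + 0.207 + 0.177 = 0.528; P(Demand=med, Day ∈ {Mon, Wed, Thu}) = 0.033 + 0.045 + 0.071 = 0.149.
P(Demand=med | Day ∈ {Mon, Wed, Thu}) = 0.149/0.528 = 0.2822.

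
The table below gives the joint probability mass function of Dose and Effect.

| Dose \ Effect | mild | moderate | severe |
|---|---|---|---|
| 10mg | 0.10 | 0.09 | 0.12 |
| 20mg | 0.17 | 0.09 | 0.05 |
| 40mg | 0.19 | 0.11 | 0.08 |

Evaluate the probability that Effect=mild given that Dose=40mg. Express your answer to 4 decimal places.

P(Dose=40mg) = 0.19 + 0.11 + 0.08 = 0.38.
P(Effect=mild | Dose=40mg) = 0.19/0.38 = 0.5000.

0.5000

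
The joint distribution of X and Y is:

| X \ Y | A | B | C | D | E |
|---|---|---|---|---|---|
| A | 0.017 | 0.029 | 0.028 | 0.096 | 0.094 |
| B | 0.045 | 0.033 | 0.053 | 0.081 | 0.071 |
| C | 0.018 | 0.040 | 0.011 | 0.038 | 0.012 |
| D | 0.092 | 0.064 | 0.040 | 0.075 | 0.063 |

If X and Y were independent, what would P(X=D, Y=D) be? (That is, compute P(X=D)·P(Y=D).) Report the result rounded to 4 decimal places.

P(X=D) = 0.092 + 0.064 + 0.040 + 0.075 + 0.063 = 0.334.
P(Y=D) = 0.096 + 0.081 + 0.038 + 0.075 = 0.290.
Product: 0.334 × 0.290 = 0.0969.

0.0969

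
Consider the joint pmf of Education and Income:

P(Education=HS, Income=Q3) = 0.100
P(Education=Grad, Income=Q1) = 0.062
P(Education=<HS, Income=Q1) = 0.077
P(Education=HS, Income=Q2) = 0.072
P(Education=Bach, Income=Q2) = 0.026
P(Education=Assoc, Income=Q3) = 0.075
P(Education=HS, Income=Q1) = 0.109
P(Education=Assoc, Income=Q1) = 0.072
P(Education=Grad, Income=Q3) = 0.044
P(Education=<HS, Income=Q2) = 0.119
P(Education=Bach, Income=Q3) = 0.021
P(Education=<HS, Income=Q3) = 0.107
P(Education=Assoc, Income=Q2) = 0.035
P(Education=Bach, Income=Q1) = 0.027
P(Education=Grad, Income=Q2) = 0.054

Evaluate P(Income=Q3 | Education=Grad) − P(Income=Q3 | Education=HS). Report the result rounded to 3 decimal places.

P(Education=Grad) = 0.062 + 0.054 + 0.044 = 0.160; P(Income=Q3 | Education=Grad) = 0.044/0.160 = 0.2750.
P(Education=HS) = 0.109 + 0.072 + 0.100 = 0.281; P(Income=Q3 | Education=HS) = 0.100/0.281 = 0.3559.
Difference = -0.081.

-0.081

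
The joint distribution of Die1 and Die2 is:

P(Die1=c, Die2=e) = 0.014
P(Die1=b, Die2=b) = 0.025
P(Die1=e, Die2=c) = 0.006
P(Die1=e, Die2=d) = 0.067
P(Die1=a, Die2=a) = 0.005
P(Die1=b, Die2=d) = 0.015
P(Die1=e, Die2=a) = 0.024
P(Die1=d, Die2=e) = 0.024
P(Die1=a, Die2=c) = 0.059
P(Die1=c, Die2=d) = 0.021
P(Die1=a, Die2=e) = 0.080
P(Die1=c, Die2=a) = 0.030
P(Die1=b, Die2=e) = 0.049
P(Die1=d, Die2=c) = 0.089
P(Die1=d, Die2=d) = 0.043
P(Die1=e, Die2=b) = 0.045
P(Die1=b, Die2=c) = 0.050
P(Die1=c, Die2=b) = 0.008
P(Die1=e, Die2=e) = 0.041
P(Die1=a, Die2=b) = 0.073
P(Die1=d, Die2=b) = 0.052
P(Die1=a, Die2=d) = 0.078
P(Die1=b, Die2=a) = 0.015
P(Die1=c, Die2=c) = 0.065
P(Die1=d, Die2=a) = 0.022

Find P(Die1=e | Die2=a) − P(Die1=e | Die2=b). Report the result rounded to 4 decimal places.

P(Die2=a) = 0.005 + 0.015 + 0.030 + 0.022 + 0.024 = 0.096; P(Die1=e | Die2=a) = 0.024/0.096 = 0.25000.
P(Die2=b) = 0.073 + 0.025 + 0.008 + 0.052 + 0.045 = 0.203; P(Die1=e | Die2=b) = 0.045/0.203 = 0.22167.
Difference = 0.0283.

0.0283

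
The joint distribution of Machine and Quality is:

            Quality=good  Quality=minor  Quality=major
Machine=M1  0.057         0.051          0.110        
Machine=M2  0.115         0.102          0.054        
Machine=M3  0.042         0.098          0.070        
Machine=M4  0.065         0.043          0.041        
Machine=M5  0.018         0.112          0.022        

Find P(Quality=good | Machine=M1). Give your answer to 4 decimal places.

0.2615

P(Machine=M1) = 0.057 + 0.051 + 0.110 = 0.218.
P(Quality=good | Machine=M1) = 0.057/0.218 = 0.2615.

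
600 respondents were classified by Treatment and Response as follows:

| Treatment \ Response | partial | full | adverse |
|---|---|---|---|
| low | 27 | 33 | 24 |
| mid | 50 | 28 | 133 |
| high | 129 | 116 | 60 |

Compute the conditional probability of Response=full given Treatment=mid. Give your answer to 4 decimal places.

0.1327

Total with Treatment=mid: 50 + 28 + 133 = 211.
P(Response=full | Treatment=mid) = 28/211 = 0.1327.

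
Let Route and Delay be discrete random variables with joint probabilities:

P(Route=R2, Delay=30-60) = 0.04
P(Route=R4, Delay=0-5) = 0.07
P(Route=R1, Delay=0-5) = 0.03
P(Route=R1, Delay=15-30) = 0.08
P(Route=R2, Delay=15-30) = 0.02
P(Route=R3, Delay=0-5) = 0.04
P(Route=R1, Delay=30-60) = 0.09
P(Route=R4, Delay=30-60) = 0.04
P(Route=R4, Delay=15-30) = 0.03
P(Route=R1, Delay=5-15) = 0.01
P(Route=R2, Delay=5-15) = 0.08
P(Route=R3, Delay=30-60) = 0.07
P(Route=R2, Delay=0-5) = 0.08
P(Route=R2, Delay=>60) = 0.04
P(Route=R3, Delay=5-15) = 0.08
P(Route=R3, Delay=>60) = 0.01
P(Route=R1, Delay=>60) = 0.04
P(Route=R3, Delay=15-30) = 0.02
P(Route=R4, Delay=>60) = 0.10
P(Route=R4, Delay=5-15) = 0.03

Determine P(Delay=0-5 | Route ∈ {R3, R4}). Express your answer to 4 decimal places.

0.2245

P(Route=R3) = 0.04 + 0.08 + 0.02 + 0.07 + 0.01 = 0.22.
P(Route=R4) = 0.07 + 0.03 + 0.03 + 0.04 + 0.10 = 0.27.
P(Route ∈ {R3, R4}) = 0.22 + 0.27 = 0.49; P(Delay=0-5, Route ∈ {R3, R4}) = 0.04 + 0.07 = 0.11.
P(Delay=0-5 | Route ∈ {R3, R4}) = 0.11/0.49 = 0.2245.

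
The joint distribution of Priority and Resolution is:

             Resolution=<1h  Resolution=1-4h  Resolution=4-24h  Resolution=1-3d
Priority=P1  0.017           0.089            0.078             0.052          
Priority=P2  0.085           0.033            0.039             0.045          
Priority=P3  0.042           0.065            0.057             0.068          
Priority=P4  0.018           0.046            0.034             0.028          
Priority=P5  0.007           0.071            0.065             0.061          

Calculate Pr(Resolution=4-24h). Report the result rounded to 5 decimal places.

0.27300

P(Resolution=4-24h) = 0.078 + 0.039 + 0.057 + 0.034 + 0.065 = 0.273.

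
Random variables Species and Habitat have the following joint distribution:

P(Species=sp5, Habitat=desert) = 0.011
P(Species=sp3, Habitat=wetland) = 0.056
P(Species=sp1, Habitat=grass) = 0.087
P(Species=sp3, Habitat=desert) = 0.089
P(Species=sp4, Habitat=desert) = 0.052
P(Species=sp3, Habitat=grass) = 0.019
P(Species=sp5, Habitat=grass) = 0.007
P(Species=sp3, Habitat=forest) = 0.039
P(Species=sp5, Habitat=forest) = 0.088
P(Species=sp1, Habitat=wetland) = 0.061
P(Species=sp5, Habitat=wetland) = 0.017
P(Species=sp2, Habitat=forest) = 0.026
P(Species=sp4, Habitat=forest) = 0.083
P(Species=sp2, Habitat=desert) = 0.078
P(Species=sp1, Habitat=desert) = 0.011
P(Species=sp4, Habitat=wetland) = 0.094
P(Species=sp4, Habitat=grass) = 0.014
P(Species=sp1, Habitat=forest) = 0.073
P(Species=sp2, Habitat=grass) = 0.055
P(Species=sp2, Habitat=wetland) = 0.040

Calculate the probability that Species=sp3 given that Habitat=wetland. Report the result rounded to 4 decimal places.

0.2090

P(Habitat=wetland) = 0.061 + 0.040 + 0.056 + 0.094 + 0.017 = 0.268.
P(Species=sp3 | Habitat=wetland) = 0.056/0.268 = 0.2090.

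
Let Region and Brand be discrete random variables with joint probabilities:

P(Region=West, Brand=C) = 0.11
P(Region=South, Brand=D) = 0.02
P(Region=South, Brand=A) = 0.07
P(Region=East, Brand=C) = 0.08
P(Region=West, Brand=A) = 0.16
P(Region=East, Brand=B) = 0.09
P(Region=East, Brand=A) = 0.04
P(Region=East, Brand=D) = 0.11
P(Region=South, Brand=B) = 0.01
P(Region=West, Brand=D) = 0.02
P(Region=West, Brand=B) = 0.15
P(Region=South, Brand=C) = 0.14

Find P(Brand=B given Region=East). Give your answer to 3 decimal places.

P(Region=East) = 0.04 + 0.09 + 0.08 + 0.11 = 0.32.
P(Brand=B | Region=East) = 0.09/0.32 = 0.281.

0.281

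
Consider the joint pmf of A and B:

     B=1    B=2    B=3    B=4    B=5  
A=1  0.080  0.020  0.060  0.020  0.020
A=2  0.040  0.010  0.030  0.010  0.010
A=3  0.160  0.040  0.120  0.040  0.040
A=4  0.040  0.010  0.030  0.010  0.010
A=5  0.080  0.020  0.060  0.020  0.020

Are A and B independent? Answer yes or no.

yes

Every cell satisfies P(A,B) = P(A)·P(B). For instance P(A=3) = 0.400, P(B=2) = 0.100, and 0.400×0.100 = 0.040 matches the joint entry. So A and B are independent.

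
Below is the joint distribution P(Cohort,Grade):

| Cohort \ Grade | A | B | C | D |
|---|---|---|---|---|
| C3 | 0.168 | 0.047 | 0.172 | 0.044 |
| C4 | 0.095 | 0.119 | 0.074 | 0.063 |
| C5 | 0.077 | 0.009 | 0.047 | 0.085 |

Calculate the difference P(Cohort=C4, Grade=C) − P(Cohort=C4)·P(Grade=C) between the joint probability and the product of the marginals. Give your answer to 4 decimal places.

-0.0288

P(Cohort=C4) = 0.095 + 0.119 + 0.074 + 0.063 = 0.351.
P(Grade=C) = 0.172 + 0.074 + 0.047 = 0.293.
P(Cohort=C4, Grade=C) − P(Cohort=C4)P(Grade=C) = 0.074 − 0.351×0.293 = -0.0288.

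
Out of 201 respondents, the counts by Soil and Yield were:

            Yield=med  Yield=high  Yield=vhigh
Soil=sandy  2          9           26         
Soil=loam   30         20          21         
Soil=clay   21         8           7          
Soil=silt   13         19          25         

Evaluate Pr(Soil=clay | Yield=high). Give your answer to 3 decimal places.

Total with Yield=high: 9 + 20 + 8 + 19 = 56.
P(Soil=clay | Yield=high) = 8/56 = 0.143.

0.143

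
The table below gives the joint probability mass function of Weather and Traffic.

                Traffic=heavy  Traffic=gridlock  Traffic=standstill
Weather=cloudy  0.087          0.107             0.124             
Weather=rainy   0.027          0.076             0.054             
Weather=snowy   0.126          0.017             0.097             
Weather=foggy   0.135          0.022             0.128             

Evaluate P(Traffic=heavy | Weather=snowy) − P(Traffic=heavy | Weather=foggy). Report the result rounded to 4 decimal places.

0.0513

P(Weather=snowy) = 0.126 + 0.017 + 0.097 = 0.240; P(Traffic=heavy | Weather=snowy) = 0.126/0.240 = 0.52500.
P(Weather=foggy) = 0.135 + 0.022 + 0.128 = 0.285; P(Traffic=heavy | Weather=foggy) = 0.135/0.285 = 0.47368.
Difference = 0.0513.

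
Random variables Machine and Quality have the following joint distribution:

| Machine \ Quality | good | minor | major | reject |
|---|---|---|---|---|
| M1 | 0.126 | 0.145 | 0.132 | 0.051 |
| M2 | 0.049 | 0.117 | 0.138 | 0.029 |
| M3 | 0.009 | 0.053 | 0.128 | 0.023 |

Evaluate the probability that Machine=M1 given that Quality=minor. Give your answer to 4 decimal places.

P(Quality=minor) = 0.145 + 0.117 + 0.053 = 0.315.
P(Machine=M1 | Quality=minor) = 0.145/0.315 = 0.4603.

0.4603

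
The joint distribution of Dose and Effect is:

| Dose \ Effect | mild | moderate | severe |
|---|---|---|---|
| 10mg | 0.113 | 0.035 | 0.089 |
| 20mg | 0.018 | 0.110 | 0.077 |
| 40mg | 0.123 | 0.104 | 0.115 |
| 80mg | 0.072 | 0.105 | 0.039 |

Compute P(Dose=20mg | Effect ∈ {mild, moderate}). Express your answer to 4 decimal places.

P(Effect=mild) = 0.113 + 0.018 + 0.123 + 0.072 = 0.326.
P(Effect=moderate) = 0.035 + 0.110 + 0.104 + 0.105 = 0.354.
P(Effect ∈ {mild, moderate}) = 0.326 + 0.354 = 0.680; P(Dose=20mg, Effect ∈ {mild, moderate}) = 0.018 + 0.110 = 0.128.
P(Dose=20mg | Effect ∈ {mild, moderate}) = 0.128/0.680 = 0.1882.

0.1882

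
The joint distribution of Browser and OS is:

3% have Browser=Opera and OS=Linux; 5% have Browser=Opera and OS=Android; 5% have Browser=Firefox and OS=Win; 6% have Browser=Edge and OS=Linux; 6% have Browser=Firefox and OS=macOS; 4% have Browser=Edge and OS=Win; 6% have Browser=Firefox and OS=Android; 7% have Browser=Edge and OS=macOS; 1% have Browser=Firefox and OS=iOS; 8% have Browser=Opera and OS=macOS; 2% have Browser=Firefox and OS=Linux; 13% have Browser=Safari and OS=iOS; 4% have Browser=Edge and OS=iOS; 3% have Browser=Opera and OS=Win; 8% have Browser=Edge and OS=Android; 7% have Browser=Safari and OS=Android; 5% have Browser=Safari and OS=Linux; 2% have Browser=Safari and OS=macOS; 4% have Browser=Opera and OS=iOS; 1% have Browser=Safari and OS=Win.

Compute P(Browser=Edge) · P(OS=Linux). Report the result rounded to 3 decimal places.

P(Browser=Edge) = 0.04 + 0.07 + 0.06 + 0.04 + 0.08 = 0.29.
P(OS=Linux) = 0.02 + 0.05 + 0.06 + 0.03 = 0.16.
Product: 0.29 × 0.16 = 0.046.

0.046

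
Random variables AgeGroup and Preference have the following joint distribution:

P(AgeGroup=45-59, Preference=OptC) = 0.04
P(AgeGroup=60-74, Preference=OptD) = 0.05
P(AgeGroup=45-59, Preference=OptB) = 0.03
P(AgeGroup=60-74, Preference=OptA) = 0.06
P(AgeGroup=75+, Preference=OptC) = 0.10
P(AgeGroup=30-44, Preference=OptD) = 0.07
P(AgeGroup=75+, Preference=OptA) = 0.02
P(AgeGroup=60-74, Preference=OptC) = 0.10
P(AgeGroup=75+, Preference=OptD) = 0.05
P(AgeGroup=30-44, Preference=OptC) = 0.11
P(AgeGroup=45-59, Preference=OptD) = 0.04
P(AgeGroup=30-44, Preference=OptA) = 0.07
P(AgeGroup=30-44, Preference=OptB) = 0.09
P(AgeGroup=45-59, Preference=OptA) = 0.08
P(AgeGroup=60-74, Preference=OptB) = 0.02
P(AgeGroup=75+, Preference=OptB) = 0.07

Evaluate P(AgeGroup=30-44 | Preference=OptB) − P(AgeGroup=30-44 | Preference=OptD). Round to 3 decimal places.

0.095

P(Preference=OptB) = 0.09 + 0.03 + 0.02 + 0.07 = 0.21; P(AgeGroup=30-44 | Preference=OptB) = 0.09/0.21 = 0.4286.
P(Preference=OptD) = 0.07 + 0.04 + 0.05 + 0.05 = 0.21; P(AgeGroup=30-44 | Preference=OptD) = 0.07/0.21 = 0.3333.
Difference = 0.095.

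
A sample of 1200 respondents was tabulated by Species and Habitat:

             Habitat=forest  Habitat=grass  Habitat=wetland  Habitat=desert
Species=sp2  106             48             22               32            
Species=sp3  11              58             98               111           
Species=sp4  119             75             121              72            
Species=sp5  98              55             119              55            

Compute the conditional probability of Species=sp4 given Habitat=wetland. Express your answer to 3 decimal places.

Total with Habitat=wetland: 22 + 98 + 121 + 119 = 360.
P(Species=sp4 | Habitat=wetland) = 121/360 = 0.336.

0.336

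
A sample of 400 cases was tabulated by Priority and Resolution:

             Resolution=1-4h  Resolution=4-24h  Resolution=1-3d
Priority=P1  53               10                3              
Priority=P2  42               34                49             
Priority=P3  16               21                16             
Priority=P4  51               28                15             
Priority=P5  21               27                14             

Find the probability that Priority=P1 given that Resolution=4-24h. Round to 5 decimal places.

Total with Resolution=4-24h: 10 + 34 + 21 + 28 + 27 = 120.
P(Priority=P1 | Resolution=4-24h) = 10/120 = 0.08333.

0.08333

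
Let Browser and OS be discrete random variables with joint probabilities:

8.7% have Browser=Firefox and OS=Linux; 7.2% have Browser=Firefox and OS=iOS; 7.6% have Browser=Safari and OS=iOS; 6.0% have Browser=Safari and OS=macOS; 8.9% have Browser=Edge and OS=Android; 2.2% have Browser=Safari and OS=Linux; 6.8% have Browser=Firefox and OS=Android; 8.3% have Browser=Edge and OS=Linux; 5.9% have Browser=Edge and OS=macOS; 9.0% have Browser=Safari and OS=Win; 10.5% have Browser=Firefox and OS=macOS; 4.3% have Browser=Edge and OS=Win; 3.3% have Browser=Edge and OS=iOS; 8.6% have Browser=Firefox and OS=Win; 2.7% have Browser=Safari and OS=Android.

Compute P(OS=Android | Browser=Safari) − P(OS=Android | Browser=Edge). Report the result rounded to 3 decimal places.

P(Browser=Safari) = 0.090 + 0.060 + 0.022 + 0.076 + 0.027 = 0.275; P(OS=Android | Browser=Safari) = 0.027/0.275 = 0.0982.
P(Browser=Edge) = 0.043 + 0.059 + 0.083 + 0.033 + 0.089 = 0.307; P(OS=Android | Browser=Edge) = 0.089/0.307 = 0.2899.
Difference = -0.192.

-0.192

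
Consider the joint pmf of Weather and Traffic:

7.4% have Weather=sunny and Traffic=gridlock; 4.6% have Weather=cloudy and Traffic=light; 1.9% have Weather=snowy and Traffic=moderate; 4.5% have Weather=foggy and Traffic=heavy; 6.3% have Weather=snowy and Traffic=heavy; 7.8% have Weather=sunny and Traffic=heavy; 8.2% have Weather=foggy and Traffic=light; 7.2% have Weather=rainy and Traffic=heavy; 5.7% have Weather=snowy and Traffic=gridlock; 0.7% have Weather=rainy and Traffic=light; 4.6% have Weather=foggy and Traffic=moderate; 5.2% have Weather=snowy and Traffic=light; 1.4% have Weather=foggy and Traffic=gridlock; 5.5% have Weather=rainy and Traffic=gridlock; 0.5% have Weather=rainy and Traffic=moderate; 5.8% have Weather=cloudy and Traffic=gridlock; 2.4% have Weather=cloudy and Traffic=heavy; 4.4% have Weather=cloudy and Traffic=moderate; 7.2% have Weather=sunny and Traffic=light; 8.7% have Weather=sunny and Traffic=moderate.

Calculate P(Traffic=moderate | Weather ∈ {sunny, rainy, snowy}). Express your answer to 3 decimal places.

0.173

P(Weather=sunny) = 0.072 + 0.087 + 0.078 + 0.074 = 0.311.
P(Weather=rainy) = 0.007 + 0.005 + 0.072 + 0.055 = 0.139.
P(Weather=snowy) = 0.052 + 0.019 + 0.063 + 0.057 = 0.191.
P(Weather ∈ {sunny, rainy, snowy}) = 0.311 + 0.139 + 0.191 = 0.641; P(Traffic=moderate, Weather ∈ {sunny, rainy, snowy}) = 0.087 + 0.005 + 0.019 = 0.111.
P(Traffic=moderate | Weather ∈ {sunny, rainy, snowy}) = 0.111/0.641 = 0.173.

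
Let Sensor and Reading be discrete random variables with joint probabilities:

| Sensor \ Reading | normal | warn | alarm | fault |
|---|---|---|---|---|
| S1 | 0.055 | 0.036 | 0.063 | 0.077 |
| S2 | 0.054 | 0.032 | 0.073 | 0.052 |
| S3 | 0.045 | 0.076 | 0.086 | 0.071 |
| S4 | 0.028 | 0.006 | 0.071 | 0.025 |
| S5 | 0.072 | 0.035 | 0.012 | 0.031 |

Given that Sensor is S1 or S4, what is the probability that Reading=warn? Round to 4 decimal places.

0.1163

P(Sensor=S1) = 0.055 + 0.036 + 0.063 + 0.077 = 0.231.
P(Sensor=S4) = 0.028 + 0.006 + 0.071 + 0.025 = 0.130.
P(Sensor ∈ {S1, S4}) = 0.231 + 0.130 = 0.361; P(Reading=warn, Sensor ∈ {S1, S4}) = 0.036 + 0.006 = 0.042.
P(Reading=warn | Sensor ∈ {S1, S4}) = 0.042/0.361 = 0.1163.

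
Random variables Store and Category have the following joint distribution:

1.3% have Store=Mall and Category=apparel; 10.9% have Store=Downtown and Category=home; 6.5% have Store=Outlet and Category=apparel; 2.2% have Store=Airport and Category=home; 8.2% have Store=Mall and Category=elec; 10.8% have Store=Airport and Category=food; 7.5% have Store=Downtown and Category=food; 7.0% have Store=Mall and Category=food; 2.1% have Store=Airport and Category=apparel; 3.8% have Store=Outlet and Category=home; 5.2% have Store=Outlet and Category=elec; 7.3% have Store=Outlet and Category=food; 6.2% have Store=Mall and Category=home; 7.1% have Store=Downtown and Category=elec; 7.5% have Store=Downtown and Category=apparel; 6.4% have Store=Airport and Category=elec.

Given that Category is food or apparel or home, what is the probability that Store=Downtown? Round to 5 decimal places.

P(Category=food) = 0.075 + 0.070 + 0.108 + 0.073 = 0.326.
P(Category=apparel) = 0.075 + 0.013 + 0.021 + 0.065 = 0.174.
P(Category=home) = 0.109 + 0.062 + 0.022 + 0.038 = 0.231.
P(Category ∈ {food, apparel, home}) = 0.326 + 0.174 + 0.231 = 0.731; P(Store=Downtown, Category ∈ {food, apparel, home}) = 0.075 + 0.075 + 0.109 = 0.259.
P(Store=Downtown | Category ∈ {food, apparel, home}) = 0.259/0.731 = 0.35431.

0.35431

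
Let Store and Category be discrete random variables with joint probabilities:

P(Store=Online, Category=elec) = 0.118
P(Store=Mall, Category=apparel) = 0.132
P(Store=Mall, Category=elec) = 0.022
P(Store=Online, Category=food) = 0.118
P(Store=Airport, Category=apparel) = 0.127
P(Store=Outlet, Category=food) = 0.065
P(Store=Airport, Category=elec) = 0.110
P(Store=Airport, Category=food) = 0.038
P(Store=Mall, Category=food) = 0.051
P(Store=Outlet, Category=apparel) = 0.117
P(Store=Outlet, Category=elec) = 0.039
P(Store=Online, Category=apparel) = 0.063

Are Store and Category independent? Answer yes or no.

P(Store=Online) = 0.299 and P(Category=apparel) = 0.439, so their product is 0.13126, but P(Store=Online, Category=apparel) = 0.063. Since these differ, Store and Category are not independent.

no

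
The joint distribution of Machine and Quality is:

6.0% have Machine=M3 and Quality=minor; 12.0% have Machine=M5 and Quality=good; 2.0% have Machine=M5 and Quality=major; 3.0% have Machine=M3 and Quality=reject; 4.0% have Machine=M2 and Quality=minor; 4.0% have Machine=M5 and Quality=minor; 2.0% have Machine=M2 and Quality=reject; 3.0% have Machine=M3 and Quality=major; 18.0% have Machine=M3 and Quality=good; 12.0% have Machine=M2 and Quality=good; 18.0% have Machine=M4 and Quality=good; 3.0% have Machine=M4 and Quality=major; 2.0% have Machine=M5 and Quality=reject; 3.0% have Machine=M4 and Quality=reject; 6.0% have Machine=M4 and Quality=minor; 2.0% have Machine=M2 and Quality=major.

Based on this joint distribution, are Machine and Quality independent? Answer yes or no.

yes

Every cell satisfies P(Machine,Quality) = P(Machine)·P(Quality). For instance P(Machine=M5) = 0.200, P(Quality=minor) = 0.200, and 0.200×0.200 = 0.040 matches the joint entry. So Machine and Quality are independent.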